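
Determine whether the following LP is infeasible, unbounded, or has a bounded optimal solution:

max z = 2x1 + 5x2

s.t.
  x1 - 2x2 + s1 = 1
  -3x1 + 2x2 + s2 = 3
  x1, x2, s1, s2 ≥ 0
Feasible point: (0, 0) satisfies every constraint, so the LP is feasible.
Direction d = (1, 1): for each constraint row a, a·d ≤ 0 —
  (1)(1) + (-2)(1) = -1 ≤ 0
  (-3)(1) + (2)(1) = -1 ≤ 0
and d ≥ 0, so (0, 0) + t·d stays feasible for every t ≥ 0. Along this ray z = 2x1 + 5x2 changes by 7 per unit t, so z → +∞.

Unbounded: there is a feasible ray along which z → +∞.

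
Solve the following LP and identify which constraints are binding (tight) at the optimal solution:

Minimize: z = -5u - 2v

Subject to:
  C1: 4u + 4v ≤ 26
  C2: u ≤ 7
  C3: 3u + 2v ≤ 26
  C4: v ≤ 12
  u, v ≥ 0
Optimal: u = 6.5, v = 0
Binding: C1, v ≥ 0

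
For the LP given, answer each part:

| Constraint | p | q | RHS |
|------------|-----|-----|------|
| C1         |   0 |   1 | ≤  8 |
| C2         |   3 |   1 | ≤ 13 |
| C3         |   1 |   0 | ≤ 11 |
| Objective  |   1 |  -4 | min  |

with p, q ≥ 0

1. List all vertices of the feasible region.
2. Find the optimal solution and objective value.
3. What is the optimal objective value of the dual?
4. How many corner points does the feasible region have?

1. (0, 0), (4.333, 0), (1.667, 8), (0, 8)
2. p = 0, q = 8, z = -32
3. -32 (by strong duality, equal to the primal optimum)
4. 4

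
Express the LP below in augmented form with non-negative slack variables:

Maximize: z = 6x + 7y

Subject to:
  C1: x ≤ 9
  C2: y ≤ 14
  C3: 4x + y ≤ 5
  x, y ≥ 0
max z = 6x + 7y

s.t.
  x + s1 = 9
  y + s2 = 14
  4x + y + s3 = 5
  x, y, s1, s2, s3 ≥ 0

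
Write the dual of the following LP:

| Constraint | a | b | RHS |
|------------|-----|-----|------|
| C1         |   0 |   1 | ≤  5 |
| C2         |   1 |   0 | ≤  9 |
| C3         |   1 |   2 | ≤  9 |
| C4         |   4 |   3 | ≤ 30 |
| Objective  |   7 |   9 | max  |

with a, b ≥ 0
Minimize: z = 5y1 + 9y2 + 9y3 + 30y4

Subject to:
  C1: -y2 - y3 - 4y4 ≤ -7
  C2: -y1 - 2y3 - 3y4 ≤ -9
  y1, y2, y3, y4 ≥ 0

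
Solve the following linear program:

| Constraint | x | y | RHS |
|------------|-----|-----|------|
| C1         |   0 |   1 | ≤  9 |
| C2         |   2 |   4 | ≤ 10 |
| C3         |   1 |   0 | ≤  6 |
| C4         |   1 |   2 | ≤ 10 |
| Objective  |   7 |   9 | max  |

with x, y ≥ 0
Each vertex is the intersection of two constraint boundaries that also satisfies all remaining constraints:
  x = 0 and y = 0 → (0, 0)
  2x + 4y = 10 and y = 0 → (5, 0)
  2x + 4y = 10 and x = 0 → (0, 2.5)

Evaluating z = 7x + 9y at each vertex:
  (0, 0): z = 0
  (5, 0): z = 35
  (0, 2.5): z = 22.5

The maximum is at (5, 0) with z = 35.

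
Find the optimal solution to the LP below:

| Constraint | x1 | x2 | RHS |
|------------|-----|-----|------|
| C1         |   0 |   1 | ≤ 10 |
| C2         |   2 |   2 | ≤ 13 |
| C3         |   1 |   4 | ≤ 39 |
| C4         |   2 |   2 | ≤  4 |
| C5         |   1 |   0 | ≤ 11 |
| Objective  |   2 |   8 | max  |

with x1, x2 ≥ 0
Each vertex is the intersection of two constraint boundaries that also satisfies all remaining constraints:
  x1 = 0 and x2 = 0 → (0, 0)
  2x1 + 2x2 = 4 and x2 = 0 → (2, 0)
  2x1 + 2x2 = 4 and x1 = 0 → (0, 2)

Evaluating z = 2x1 + 8x2 at each vertex:
  (0, 0): z = 0
  (2, 0): z = 4
  (0, 2): z = 16

The maximum is at (0, 2) with z = 16.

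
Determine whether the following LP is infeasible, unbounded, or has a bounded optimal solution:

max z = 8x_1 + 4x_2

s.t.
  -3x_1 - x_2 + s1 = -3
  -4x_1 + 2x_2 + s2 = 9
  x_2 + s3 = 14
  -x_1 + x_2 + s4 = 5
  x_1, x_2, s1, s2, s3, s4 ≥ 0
Feasible point: (1, 0) satisfies every constraint, so the LP is feasible.
Direction d = (1, 0): for each constraint row a, a·d ≤ 0 —
  (-3)(1) + (-1)(0) = -3 ≤ 0
  (-4)(1) + (2)(0) = -4 ≤ 0
  (0)(1) + (1)(0) = 0 ≤ 0
  (-1)(1) + (1)(0) = -1 ≤ 0
and d ≥ 0, so (1, 0) + t·d stays feasible for every t ≥ 0. Along this ray z = 8x_1 + 4x_2 changes by 8 per unit t, so z → +∞.

Unbounded — the objective can increase without bound over the feasible region.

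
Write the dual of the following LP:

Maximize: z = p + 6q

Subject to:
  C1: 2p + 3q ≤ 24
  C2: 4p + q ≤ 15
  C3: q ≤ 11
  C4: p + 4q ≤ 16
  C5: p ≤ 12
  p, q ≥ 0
Minimize: z = 24y1 + 15y2 + 11y3 + 16y4 + 12y5

Subject to:
  C1: -2y1 - 4y2 - y4 - y5 ≤ -1
  C2: -3y1 - y2 - y3 - 4y4 ≤ -6
  y1, y2, y3, y4, y5 ≥ 0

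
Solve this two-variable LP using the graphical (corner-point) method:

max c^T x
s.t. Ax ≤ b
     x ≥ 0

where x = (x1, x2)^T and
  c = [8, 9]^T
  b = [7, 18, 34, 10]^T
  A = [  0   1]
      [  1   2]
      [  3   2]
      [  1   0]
x1 = 8, x2 = 5, z = 109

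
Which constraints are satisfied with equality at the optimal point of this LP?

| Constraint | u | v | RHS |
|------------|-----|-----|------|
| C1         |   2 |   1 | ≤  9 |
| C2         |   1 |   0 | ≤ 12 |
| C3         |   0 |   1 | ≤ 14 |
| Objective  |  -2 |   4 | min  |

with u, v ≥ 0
Optimal: u = 4.5, v = 0
Slack at optimum:
  C1: slack = 0 (binding)
  C2: slack = 7.5
  C3: slack = 14
  u ≥ 0: u = 4.5
  v ≥ 0: v = 0 (binding)
Binding constraints: C1, v ≥ 0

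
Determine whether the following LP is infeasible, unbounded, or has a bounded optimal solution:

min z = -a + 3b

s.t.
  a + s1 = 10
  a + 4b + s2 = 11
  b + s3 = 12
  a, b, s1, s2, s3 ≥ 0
The point (10, 0) satisfies every constraint, so the LP is feasible; the constraints give a ≤ 10 and b ≤ 12, which with a, b ≥ 0 keep the feasible region inside a bounded box. A feasible, bounded LP attains a finite optimum at a vertex.

Evaluating z = -a + 3b at each vertex:
  (0, 0): z = 0
  (10, 0): z = -10
  (10, 0.25): z = -9.25
  (0, 2.75): z = 8.25

The LP has an optimal solution: (10, 0) with z = -10.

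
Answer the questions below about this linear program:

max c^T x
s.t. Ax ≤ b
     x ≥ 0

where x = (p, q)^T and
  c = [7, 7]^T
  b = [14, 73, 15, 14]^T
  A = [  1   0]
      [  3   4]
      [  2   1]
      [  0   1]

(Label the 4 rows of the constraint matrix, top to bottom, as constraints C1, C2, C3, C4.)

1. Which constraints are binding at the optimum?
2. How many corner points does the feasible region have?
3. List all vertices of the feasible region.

1. C3, C4
2. 4
3. (0, 0), (7.5, 0), (0.5, 14), (0, 14)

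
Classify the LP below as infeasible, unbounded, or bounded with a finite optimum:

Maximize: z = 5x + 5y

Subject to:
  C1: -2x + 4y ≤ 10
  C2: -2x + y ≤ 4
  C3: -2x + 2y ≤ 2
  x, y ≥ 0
Feasible point: (0, 0) satisfies every constraint, so the LP is feasible.
Direction d = (1, 0): for each constraint row a, a·d ≤ 0 —
  (-2)(1) + (4)(0) = -2 ≤ 0
  (-2)(1) + (1)(0) = -2 ≤ 0
  (-2)(1) + (2)(0) = -2 ≤ 0
and d ≥ 0, so (0, 0) + t·d stays feasible for every t ≥ 0. Along this ray z = 5x + 5y changes by 5 per unit t, so z → +∞.

Unbounded: there is a feasible ray along which z → +∞.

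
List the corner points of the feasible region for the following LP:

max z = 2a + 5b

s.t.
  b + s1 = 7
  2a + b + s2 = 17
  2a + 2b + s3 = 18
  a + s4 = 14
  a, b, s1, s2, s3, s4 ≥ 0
Each vertex is the intersection of two constraint boundaries that also satisfies all remaining constraints:
  a = 0 and b = 0 → (0, 0)
  2a + b = 17 and b = 0 → (8.5, 0)
  2a + b = 17 and 2a + 2b = 18 → (8, 1)
  b = 7 and 2a + 2b = 18 → (2, 7)
  b = 7 and a = 0 → (0, 7)

Vertices: (0, 0), (8.5, 0), (8, 1), (2, 7), (0, 7)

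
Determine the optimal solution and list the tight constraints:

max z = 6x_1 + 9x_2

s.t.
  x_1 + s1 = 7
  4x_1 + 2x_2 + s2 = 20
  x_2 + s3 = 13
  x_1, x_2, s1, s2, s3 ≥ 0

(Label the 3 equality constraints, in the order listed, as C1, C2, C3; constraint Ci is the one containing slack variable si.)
Optimal: x_1 = 0, x_2 = 10
Slack at optimum:
  C1: slack = 7
  C2: slack = 0 (binding)
  C3: slack = 3
  x_1 ≥ 0: x_1 = 0 (binding)
  x_2 ≥ 0: x_2 = 10
Binding constraints: C2, x_1 ≥ 0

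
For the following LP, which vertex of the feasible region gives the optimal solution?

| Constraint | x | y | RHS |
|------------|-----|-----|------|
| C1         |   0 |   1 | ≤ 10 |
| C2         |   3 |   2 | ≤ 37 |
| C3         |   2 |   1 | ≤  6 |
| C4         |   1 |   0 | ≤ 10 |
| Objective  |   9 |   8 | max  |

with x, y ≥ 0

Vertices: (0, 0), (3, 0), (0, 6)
Evaluating z = 9x + 8y at each vertex:
  (0, 0): z = 0
  (3, 0): z = 27
  (0, 6): z = 48

The largest value is z = 48, attained at (0, 6).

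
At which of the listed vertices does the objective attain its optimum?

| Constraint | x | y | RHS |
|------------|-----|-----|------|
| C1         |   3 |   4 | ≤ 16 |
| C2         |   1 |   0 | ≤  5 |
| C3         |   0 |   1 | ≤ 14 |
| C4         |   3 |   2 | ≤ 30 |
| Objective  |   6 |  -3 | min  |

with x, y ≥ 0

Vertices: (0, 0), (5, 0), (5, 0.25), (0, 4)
(0, 4) with z = -12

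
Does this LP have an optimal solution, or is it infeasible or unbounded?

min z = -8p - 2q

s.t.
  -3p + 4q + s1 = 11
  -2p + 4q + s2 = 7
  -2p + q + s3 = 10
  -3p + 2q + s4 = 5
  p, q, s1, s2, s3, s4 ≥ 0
Feasible point: (0, 0) satisfies every constraint, so the LP is feasible.
Direction d = (1, 0): for each constraint row a, a·d ≤ 0 —
  (-3)(1) + (4)(0) = -3 ≤ 0
  (-2)(1) + (4)(0) = -2 ≤ 0
  (-2)(1) + (1)(0) = -2 ≤ 0
  (-3)(1) + (2)(0) = -3 ≤ 0
and d ≥ 0, so (0, 0) + t·d stays feasible for every t ≥ 0. Along this ray z = -8p - 2q changes by -8 per unit t, so z → −∞.

Unbounded — the objective can decrease without bound over the feasible region.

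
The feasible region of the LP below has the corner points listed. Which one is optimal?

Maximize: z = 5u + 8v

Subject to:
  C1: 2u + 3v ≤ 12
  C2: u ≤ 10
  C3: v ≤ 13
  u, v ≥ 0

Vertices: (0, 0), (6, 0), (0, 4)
Evaluating z = 5u + 8v at each vertex:
  (0, 0): z = 0
  (6, 0): z = 30
  (0, 4): z = 32

The largest value is z = 32, attained at (0, 4).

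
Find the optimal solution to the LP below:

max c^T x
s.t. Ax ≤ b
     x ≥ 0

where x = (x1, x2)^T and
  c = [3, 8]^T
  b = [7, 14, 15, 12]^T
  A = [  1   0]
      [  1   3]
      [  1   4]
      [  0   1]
x1 = 7, x2 = 2, z = 37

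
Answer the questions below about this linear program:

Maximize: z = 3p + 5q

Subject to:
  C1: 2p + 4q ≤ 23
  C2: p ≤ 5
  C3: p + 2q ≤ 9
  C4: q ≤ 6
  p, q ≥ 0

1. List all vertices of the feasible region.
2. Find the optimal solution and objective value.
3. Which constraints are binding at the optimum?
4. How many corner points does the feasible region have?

1. (0, 0), (5, 0), (5, 2), (0, 4.5)
2. p = 5, q = 2, z = 25
3. C2, C3
4. 4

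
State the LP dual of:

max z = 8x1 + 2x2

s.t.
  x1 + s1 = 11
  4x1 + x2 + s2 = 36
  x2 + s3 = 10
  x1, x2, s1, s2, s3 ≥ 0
Minimize: z = 11y1 + 36y2 + 10y3

Subject to:
  C1: -y1 - 4y2 ≤ -8
  C2: -y2 - y3 ≤ -2
  y1, y2, y3 ≥ 0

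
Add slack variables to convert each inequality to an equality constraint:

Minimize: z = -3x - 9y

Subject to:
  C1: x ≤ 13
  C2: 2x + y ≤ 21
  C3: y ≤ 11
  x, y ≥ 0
min z = -3x - 9y

s.t.
  x + s1 = 13
  2x + y + s2 = 21
  y + s3 = 11
  x, y, s1, s2, s3 ≥ 0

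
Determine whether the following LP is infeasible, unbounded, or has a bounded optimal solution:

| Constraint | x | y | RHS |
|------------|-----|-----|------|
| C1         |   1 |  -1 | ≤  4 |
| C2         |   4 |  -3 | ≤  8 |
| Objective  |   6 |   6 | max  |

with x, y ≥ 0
Feasible point: (0, 0) satisfies every constraint, so the LP is feasible.
Direction d = (0, 1): for each constraint row a, a·d ≤ 0 —
  (1)(0) + (-1)(1) = -1 ≤ 0
  (4)(0) + (-3)(1) = -3 ≤ 0
and d ≥ 0, so (0, 0) + t·d stays feasible for every t ≥ 0. Along this ray z = 6x + 6y changes by 6 per unit t, so z → +∞.

The LP is unbounded; z can be made arbitrarily large.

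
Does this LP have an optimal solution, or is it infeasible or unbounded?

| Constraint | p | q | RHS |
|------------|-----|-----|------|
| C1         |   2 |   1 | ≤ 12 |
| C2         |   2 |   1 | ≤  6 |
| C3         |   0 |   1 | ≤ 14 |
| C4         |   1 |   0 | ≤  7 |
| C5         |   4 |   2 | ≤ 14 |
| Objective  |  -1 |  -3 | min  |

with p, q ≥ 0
The point (0, 6) satisfies every constraint, so the LP is feasible; the constraints give p ≤ 7 and q ≤ 14, which with p, q ≥ 0 keep the feasible region inside a bounded box. A feasible, bounded LP attains a finite optimum at a vertex.

Evaluating z = -p - 3q at each vertex:
  (0, 0): z = 0
  (3, 0): z = -3
  (0, 6): z = -18

The LP has an optimal solution: (0, 6) with z = -18.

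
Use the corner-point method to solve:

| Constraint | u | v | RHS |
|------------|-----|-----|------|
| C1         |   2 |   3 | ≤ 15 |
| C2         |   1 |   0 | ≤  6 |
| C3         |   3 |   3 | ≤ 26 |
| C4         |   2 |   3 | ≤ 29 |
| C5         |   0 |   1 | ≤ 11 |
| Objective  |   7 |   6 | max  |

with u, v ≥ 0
u = 6, v = 1, z = 48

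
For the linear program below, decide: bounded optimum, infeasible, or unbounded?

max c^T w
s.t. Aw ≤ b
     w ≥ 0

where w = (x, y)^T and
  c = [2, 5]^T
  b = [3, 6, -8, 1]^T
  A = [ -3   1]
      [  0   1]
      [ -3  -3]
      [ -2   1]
Feasible point: (1, 2) satisfies every constraint, so the LP is feasible.
Direction d = (1, 0): for each constraint row a, a·d ≤ 0 —
  (-3)(1) + (1)(0) = -3 ≤ 0
  (0)(1) + (1)(0) = 0 ≤ 0
  (-3)(1) + (-3)(0) = -3 ≤ 0
  (-2)(1) + (1)(0) = -2 ≤ 0
and d ≥ 0, so (1, 2) + t·d stays feasible for every t ≥ 0. Along this ray z = 2x + 5y changes by 2 per unit t, so z → +∞.

The LP is unbounded; z can be made arbitrarily large.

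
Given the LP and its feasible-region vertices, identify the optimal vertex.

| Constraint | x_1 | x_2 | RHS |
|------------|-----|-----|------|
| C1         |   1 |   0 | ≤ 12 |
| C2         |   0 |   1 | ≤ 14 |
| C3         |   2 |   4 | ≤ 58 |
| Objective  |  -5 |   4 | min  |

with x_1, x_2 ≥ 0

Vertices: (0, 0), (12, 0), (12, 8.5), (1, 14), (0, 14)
(12, 0) with z = -60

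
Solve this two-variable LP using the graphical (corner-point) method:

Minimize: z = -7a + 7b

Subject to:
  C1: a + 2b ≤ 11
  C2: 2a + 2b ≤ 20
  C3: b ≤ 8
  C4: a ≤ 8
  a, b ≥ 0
Each vertex is the intersection of two constraint boundaries that also satisfies all remaining constraints:
  a = 0 and b = 0 → (0, 0)
  a = 8 and b = 0 → (8, 0)
  a + 2b = 11 and a = 8 → (8, 1.5)
  a + 2b = 11 and a = 0 → (0, 5.5)

Evaluating z = -7a + 7b at each vertex:
  (0, 0): z = 0
  (8, 0): z = -56
  (8, 1.5): z = -45.5
  (0, 5.5): z = 38.5

The minimum is at (8, 0) with z = -56.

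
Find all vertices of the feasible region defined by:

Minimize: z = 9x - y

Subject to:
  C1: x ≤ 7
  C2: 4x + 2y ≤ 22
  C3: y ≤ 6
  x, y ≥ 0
Each vertex is the intersection of two constraint boundaries that also satisfies all remaining constraints:
  x = 0 and y = 0 → (0, 0)
  4x + 2y = 22 and y = 0 → (5.5, 0)
  4x + 2y = 22 and y = 6 → (2.5, 6)
  y = 6 and x = 0 → (0, 6)

Vertices: (0, 0), (5.5, 0), (2.5, 6), (0, 6)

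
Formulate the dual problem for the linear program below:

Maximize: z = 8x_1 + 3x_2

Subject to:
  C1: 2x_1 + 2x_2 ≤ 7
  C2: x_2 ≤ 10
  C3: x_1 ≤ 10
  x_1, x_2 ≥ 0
Minimize: z = 7y1 + 10y2 + 10y3

Subject to:
  C1: -2y1 - y3 ≤ -8
  C2: -2y1 - y2 ≤ -3
  y1, y2, y3 ≥ 0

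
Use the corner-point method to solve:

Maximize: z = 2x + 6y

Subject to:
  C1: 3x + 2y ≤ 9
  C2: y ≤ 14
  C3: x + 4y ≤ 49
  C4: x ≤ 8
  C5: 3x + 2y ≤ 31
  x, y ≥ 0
x = 0, y = 4.5, z = 27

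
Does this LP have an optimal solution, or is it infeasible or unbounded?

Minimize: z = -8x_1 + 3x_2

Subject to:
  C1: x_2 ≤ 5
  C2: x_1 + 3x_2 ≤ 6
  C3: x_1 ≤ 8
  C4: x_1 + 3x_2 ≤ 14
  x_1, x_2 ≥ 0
The point (6, 0) satisfies every constraint, so the LP is feasible; the constraints give x_1 ≤ 8 and x_2 ≤ 5, which with x_1, x_2 ≥ 0 keep the feasible region inside a bounded box. A feasible, bounded LP attains a finite optimum at a vertex.

Evaluating z = -8x_1 + 3x_2 at each vertex:
  (0, 0): z = 0
  (6, 0): z = -48
  (0, 2): z = 6

Bounded optimum: z* = -48 at (6, 0).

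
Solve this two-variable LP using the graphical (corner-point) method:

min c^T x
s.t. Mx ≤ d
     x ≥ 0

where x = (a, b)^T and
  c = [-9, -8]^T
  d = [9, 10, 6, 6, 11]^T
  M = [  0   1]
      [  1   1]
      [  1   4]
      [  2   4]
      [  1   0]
Each vertex is the intersection of two constraint boundaries that also satisfies all remaining constraints:
  a = 0 and b = 0 → (0, 0)
  2a + 4b = 6 and b = 0 → (3, 0)
  a + 4b = 6 and 2a + 4b = 6 → (0, 1.5)

Evaluating z = -9a - 8b at each vertex:
  (0, 0): z = 0
  (3, 0): z = -27
  (0, 1.5): z = -12

The minimum is at (3, 0) with z = -27.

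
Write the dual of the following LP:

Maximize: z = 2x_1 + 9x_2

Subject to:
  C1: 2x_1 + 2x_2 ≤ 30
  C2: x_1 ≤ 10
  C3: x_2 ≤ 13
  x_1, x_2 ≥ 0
Minimize: z = 30y1 + 10y2 + 13y3

Subject to:
  C1: -2y1 - y2 ≤ -2
  C2: -2y1 - y3 ≤ -9
  y1, y2, y3 ≥ 0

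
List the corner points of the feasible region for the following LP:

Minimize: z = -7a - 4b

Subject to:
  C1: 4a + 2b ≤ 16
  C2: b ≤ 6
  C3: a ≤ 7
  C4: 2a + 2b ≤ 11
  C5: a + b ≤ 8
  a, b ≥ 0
Each vertex is the intersection of two constraint boundaries that also satisfies all remaining constraints:
  a = 0 and b = 0 → (0, 0)
  4a + 2b = 16 and b = 0 → (4, 0)
  4a + 2b = 16 and 2a + 2b = 11 → (2.5, 3)
  2a + 2b = 11 and a = 0 → (0, 5.5)

Vertices: (0, 0), (4, 0), (2.5, 3), (0, 5.5)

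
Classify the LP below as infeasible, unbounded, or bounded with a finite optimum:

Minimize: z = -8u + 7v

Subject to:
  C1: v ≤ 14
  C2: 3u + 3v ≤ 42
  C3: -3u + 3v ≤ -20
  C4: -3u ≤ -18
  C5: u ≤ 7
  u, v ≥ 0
The point (7, 0) satisfies every constraint, so the LP is feasible; the constraints give u ≤ 7 and v ≤ 14, which with u, v ≥ 0 keep the feasible region inside a bounded box. A feasible, bounded LP attains a finite optimum at a vertex.

Feasible with finite optimum z* = -56 at (7, 0).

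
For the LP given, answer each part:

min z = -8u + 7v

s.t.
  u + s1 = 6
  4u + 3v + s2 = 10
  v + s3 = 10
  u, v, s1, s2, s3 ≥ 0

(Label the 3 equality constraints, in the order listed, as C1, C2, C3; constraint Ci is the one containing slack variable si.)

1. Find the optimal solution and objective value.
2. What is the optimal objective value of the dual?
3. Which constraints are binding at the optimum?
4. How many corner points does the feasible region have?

1. u = 2.5, v = 0, z = -20
2. -20 (by strong duality, equal to the primal optimum)
3. C2, v ≥ 0
4. 3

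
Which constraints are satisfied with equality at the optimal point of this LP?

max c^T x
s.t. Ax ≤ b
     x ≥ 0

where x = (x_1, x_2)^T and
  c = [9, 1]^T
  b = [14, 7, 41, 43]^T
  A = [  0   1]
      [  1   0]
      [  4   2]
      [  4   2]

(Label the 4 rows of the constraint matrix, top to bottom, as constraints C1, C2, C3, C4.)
Optimal: x_1 = 7, x_2 = 6.5
Slack at optimum:
  C1: slack = 7.5
  C2: slack = 0 (binding)
  C3: slack = 0 (binding)
  C4: slack = 2
  x_1 ≥ 0: x_1 = 7
  x_2 ≥ 0: x_2 = 6.5
Binding constraints: C2, C3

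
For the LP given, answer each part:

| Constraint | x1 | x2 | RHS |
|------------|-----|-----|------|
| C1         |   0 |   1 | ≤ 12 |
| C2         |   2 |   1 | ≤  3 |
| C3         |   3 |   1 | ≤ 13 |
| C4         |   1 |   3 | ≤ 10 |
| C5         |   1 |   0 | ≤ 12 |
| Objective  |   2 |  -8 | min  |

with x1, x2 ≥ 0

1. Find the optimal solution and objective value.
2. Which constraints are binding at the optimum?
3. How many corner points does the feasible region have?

1. x1 = 0, x2 = 3, z = -24
2. C2, x1 ≥ 0
3. 3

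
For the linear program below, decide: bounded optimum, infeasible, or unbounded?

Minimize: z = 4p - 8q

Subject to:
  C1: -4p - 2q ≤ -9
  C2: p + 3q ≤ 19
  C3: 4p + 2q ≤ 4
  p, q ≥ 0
C3 requires 4p + 2q ≤ 4, while C1 (-4p - 2q ≤ -9) is equivalent to 4p + 2q ≥ 9. Together they would need 9 ≤ 4p + 2q ≤ 4, which is impossible since 9 > 4. No point satisfies all constraints.

Infeasible — the constraint set is empty.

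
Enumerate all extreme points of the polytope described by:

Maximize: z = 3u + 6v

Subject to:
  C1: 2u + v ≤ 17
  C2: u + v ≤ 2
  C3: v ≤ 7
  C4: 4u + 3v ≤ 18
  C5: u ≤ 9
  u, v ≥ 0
Each vertex is the intersection of two constraint boundaries that also satisfies all remaining constraints:
  u = 0 and v = 0 → (0, 0)
  u + v = 2 and v = 0 → (2, 0)
  u + v = 2 and u = 0 → (0, 2)

Vertices: (0, 0), (2, 0), (0, 2)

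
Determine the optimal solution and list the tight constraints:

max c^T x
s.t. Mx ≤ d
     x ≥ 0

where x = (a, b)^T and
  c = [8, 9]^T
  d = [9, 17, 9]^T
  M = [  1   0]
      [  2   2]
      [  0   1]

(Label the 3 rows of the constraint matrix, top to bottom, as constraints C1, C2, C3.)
Optimal: a = 0, b = 8.5
Binding: C2, a ≥ 0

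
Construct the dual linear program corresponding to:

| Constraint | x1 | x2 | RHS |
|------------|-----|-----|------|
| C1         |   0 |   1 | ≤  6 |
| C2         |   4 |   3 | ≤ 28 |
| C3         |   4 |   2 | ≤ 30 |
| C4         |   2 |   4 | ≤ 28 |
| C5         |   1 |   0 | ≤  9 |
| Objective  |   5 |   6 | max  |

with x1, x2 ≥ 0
Minimize: z = 6y1 + 28y2 + 30y3 + 28y4 + 9y5

Subject to:
  C1: -4y2 - 4y3 - 2y4 - y5 ≤ -5
  C2: -y1 - 3y2 - 2y3 - 4y4 ≤ -6
  y1, y2, y3, y4, y5 ≥ 0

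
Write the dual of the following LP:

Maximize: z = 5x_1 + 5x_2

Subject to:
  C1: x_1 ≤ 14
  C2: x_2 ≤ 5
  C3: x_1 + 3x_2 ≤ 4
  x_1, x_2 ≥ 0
Minimize: z = 14y1 + 5y2 + 4y3

Subject to:
  C1: -y1 - y3 ≤ -5
  C2: -y2 - 3y3 ≤ -5
  y1, y2, y3 ≥ 0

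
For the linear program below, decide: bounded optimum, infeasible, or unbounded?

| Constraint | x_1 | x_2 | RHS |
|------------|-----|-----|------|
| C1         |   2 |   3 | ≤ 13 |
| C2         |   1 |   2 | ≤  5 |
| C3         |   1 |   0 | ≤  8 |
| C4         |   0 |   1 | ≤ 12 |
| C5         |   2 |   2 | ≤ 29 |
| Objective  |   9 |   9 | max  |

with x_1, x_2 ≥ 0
The point (5, 0) satisfies every constraint, so the LP is feasible; the constraints give x_1 ≤ 8 and x_2 ≤ 12, which with x_1, x_2 ≥ 0 keep the feasible region inside a bounded box. A feasible, bounded LP attains a finite optimum at a vertex.

Evaluating z = 9x_1 + 9x_2 at each vertex:
  (0, 0): z = 0
  (5, 0): z = 45
  (0, 2.5): z = 22.5

Bounded optimum: z* = 45 at (5, 0).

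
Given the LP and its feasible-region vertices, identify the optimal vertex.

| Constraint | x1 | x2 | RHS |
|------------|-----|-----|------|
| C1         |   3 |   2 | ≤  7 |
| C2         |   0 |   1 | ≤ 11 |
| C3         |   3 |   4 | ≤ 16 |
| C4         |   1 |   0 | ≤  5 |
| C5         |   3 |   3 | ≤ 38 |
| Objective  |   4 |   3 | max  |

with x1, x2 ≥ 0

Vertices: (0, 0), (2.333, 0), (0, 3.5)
Evaluating z = 4x1 + 3x2 at each vertex:
  (0, 0): z = 0
  (2.333, 0): z = 9.333
  (0, 3.5): z = 10.5

The largest value is z = 10.5, attained at (0, 3.5).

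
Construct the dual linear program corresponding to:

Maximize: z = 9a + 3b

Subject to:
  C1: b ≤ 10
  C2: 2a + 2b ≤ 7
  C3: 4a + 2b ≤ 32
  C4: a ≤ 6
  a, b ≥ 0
Minimize: z = 10y1 + 7y2 + 32y3 + 6y4

Subject to:
  C1: -2y2 - 4y3 - y4 ≤ -9
  C2: -y1 - 2y2 - 2y3 ≤ -3
  y1, y2, y3, y4 ≥ 0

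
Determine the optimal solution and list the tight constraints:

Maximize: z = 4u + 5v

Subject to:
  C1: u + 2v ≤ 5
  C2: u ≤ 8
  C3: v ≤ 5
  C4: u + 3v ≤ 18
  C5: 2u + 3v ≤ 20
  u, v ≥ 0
Optimal: u = 5, v = 0
Binding: C1, v ≥ 0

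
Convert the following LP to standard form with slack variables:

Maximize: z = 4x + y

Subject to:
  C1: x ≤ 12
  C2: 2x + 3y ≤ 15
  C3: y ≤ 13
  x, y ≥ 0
max z = 4x + y

s.t.
  x + s1 = 12
  2x + 3y + s2 = 15
  y + s3 = 13
  x, y, s1, s2, s3 ≥ 0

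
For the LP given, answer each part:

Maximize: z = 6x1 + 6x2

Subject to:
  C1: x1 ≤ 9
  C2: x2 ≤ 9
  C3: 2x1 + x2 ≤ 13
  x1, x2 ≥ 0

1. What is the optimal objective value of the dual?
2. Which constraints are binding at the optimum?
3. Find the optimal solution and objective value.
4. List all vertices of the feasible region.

1. 66 (by strong duality, equal to the primal optimum)
2. C2, C3
3. x1 = 2, x2 = 9, z = 66
4. (0, 0), (6.5, 0), (2, 9), (0, 9)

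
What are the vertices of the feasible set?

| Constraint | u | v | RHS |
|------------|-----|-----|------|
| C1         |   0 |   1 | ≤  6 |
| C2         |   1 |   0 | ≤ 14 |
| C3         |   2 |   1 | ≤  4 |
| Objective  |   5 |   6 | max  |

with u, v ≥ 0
Each vertex is the intersection of two constraint boundaries that also satisfies all remaining constraints:
  u = 0 and v = 0 → (0, 0)
  2u + v = 4 and v = 0 → (2, 0)
  2u + v = 4 and u = 0 → (0, 4)

Vertices: (0, 0), (2, 0), (0, 4)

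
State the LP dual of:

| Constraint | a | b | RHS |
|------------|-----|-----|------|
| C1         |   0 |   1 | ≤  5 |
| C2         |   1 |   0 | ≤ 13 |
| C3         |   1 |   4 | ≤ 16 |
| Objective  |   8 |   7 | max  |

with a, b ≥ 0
Minimize: z = 5y1 + 13y2 + 16y3

Subject to:
  C1: -y2 - y3 ≤ -8
  C2: -y1 - 4y3 ≤ -7
  y1, y2, y3 ≥ 0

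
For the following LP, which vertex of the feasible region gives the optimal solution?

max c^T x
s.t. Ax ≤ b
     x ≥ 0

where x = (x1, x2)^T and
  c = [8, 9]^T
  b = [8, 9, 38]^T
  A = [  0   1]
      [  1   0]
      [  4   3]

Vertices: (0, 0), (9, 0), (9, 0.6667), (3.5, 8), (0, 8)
Evaluating z = 8x1 + 9x2 at each vertex:
  (0, 0): z = 0
  (9, 0): z = 72
  (9, 0.6667): z = 78
  (3.5, 8): z = 100
  (0, 8): z = 72

The largest value is z = 100, attained at (3.5, 8).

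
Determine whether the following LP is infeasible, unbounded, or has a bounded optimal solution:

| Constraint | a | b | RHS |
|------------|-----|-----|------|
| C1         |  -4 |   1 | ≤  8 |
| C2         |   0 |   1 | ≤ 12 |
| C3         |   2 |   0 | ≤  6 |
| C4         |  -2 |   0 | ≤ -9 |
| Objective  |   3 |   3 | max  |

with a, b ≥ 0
C3 requires 2a ≤ 6, while C4 (-2a ≤ -9) is equivalent to 2a ≥ 9. Together they would need 9 ≤ 2a ≤ 6, which is impossible since 9 > 6. No point satisfies all constraints.

Infeasible: no point satisfies all constraints simultaneously.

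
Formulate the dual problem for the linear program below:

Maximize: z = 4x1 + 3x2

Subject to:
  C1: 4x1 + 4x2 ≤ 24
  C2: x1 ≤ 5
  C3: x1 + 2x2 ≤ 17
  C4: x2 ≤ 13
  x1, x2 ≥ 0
Minimize: z = 24y1 + 5y2 + 17y3 + 13y4

Subject to:
  C1: -4y1 - y2 - y3 ≤ -4
  C2: -4y1 - 2y3 - y4 ≤ -3
  y1, y2, y3, y4 ≥ 0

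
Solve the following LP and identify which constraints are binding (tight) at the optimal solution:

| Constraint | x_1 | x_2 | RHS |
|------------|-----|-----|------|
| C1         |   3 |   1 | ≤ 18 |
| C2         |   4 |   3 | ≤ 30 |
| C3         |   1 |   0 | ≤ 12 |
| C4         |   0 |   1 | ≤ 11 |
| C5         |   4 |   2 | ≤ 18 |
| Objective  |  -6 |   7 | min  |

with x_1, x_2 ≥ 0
Optimal: x_1 = 4.5, x_2 = 0
Slack at optimum:
  C1: slack = 4.5
  C2: slack = 12
  C3: slack = 7.5
  C4: slack = 11
  C5: slack = 0 (binding)
  x_1 ≥ 0: x_1 = 4.5
  x_2 ≥ 0: x_2 = 0 (binding)
Binding constraints: C5, x_2 ≥ 0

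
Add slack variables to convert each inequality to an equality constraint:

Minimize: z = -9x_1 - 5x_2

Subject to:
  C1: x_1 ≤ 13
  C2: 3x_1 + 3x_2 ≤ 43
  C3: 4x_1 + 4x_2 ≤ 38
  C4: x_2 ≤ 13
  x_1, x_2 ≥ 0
min z = -9x_1 - 5x_2

s.t.
  x_1 + s1 = 13
  3x_1 + 3x_2 + s2 = 43
  4x_1 + 4x_2 + s3 = 38
  x_2 + s4 = 13
  x_1, x_2, s1, s2, s3, s4 ≥ 0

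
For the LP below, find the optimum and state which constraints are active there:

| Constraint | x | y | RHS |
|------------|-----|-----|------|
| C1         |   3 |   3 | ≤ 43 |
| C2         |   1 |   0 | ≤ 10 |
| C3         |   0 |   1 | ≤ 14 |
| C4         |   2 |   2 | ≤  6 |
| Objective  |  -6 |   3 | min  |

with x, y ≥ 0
Optimal: x = 3, y = 0
Binding: C4, y ≥ 0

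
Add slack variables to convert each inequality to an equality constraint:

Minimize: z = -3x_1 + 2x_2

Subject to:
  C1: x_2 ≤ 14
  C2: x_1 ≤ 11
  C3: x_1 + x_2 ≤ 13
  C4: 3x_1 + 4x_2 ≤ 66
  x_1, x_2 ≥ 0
min z = -3x_1 + 2x_2

s.t.
  x_2 + s1 = 14
  x_1 + s2 = 11
  x_1 + x_2 + s3 = 13
  3x_1 + 4x_2 + s4 = 66
  x_1, x_2, s1, s2, s3, s4 ≥ 0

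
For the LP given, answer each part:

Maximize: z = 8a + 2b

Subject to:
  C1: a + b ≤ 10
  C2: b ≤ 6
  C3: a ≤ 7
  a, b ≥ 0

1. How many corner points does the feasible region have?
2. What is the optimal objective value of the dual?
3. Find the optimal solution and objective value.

1. 5
2. 62 (by strong duality, equal to the primal optimum)
3. a = 7, b = 3, z = 62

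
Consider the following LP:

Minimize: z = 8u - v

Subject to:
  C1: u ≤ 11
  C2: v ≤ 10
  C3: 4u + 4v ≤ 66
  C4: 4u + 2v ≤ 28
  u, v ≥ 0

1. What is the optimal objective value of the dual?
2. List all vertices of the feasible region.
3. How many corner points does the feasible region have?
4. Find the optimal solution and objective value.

1. -10 (by strong duality, equal to the primal optimum)
2. (0, 0), (7, 0), (2, 10), (0, 10)
3. 4
4. u = 0, v = 10, z = -10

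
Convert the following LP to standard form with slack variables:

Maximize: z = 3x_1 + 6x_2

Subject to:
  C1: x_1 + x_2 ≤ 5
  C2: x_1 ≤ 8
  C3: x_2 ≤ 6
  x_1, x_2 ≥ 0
max z = 3x_1 + 6x_2

s.t.
  x_1 + x_2 + s1 = 5
  x_1 + s2 = 8
  x_2 + s3 = 6
  x_1, x_2, s1, s2, s3 ≥ 0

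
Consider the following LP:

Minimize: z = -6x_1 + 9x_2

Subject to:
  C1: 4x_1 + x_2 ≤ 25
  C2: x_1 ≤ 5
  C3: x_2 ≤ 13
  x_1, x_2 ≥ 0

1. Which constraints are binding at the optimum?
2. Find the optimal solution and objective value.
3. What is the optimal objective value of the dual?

1. C2, x_2 ≥ 0
2. x_1 = 5, x_2 = 0, z = -30
3. -30 (by strong duality, equal to the primal optimum)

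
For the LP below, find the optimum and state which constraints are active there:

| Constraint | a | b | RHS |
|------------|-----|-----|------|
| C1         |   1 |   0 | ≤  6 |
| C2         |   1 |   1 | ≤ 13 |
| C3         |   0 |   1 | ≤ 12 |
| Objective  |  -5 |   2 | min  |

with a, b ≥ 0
Optimal: a = 6, b = 0
Binding: C1, b ≥ 0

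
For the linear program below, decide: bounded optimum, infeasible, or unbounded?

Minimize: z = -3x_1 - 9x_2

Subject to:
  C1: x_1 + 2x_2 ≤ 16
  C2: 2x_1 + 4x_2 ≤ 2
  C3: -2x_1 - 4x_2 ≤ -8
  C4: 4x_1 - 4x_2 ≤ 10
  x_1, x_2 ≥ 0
C2 requires 2x_1 + 4x_2 ≤ 2, while C3 (-2x_1 - 4x_2 ≤ -8) is equivalent to 2x_1 + 4x_2 ≥ 8. Together they would need 8 ≤ 2x_1 + 4x_2 ≤ 2, which is impossible since 8 > 2. No point satisfies all constraints.

The feasible region is empty; the LP is infeasible.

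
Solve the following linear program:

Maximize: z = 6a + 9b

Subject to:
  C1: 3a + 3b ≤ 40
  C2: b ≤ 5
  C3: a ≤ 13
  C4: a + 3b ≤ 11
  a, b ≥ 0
Each vertex is the intersection of two constraint boundaries that also satisfies all remaining constraints:
  a = 0 and b = 0 → (0, 0)
  a + 3b = 11 and b = 0 → (11, 0)
  a + 3b = 11 and a = 0 → (0, 3.667)

Evaluating z = 6a + 9b at each vertex:
  (0, 0): z = 0
  (11, 0): z = 66
  (0, 3.667): z = 33

The maximum is at (11, 0) with z = 66.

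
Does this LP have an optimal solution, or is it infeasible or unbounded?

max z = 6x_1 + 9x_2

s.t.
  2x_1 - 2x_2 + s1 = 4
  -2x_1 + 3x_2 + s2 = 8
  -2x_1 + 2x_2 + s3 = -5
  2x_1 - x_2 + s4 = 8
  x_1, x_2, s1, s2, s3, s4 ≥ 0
The row 2x_1 - 2x_2 + s1 = 4 with s1 ≥ 0 requires 2x_1 - 2x_2 ≤ 4, while the row -2x_1 + 2x_2 + s3 = -5 with s3 ≥ 0 is equivalent to 2x_1 - 2x_2 ≥ 5. Together they would need 5 ≤ 2x_1 - 2x_2 ≤ 4, which is impossible since 5 > 4. No point satisfies all constraints.

Infeasible — the constraint set is empty.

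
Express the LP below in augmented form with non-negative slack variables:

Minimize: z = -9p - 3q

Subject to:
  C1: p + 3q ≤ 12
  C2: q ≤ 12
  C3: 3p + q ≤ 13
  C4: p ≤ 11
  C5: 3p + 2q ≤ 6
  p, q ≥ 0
min z = -9p - 3q

s.t.
  p + 3q + s1 = 12
  q + s2 = 12
  3p + q + s3 = 13
  p + s4 = 11
  3p + 2q + s5 = 6
  p, q, s1, s2, s3, s4, s5 ≥ 0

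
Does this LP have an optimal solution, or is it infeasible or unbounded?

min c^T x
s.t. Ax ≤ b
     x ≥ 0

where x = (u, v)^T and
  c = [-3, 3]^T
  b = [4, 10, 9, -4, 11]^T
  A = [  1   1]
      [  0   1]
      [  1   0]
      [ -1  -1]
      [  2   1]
The point (4, 0) satisfies every constraint, so the LP is feasible; the constraints give u ≤ 9 and v ≤ 10, which with u, v ≥ 0 keep the feasible region inside a bounded box. A feasible, bounded LP attains a finite optimum at a vertex.

Evaluating z = -3u + 3v at each vertex:
  (4, 0): z = -12
  (0, 4): z = 12

The LP has an optimal solution: (4, 0) with z = -12.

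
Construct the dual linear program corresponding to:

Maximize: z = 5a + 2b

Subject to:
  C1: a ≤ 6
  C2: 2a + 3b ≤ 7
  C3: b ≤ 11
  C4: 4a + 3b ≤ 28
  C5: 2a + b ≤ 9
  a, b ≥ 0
Minimize: z = 6y1 + 7y2 + 11y3 + 28y4 + 9y5

Subject to:
  C1: -y1 - 2y2 - 4y4 - 2y5 ≤ -5
  C2: -3y2 - y3 - 3y4 - y5 ≤ -2
  y1, y2, y3, y4, y5 ≥ 0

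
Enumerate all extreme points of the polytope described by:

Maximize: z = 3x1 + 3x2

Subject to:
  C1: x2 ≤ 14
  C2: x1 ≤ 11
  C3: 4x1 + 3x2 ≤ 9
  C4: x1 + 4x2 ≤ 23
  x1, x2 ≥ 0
Each vertex is the intersection of two constraint boundaries that also satisfies all remaining constraints:
  x1 = 0 and x2 = 0 → (0, 0)
  4x1 + 3x2 = 9 and x2 = 0 → (2.25, 0)
  4x1 + 3x2 = 9 and x1 = 0 → (0, 3)

Vertices: (0, 0), (2.25, 0), (0, 3)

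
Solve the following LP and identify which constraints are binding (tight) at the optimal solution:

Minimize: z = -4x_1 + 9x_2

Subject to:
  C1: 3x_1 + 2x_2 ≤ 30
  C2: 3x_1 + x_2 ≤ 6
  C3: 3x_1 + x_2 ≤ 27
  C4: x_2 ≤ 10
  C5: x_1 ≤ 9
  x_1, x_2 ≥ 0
Optimal: x_1 = 2, x_2 = 0
Binding: C2, x_2 ≥ 0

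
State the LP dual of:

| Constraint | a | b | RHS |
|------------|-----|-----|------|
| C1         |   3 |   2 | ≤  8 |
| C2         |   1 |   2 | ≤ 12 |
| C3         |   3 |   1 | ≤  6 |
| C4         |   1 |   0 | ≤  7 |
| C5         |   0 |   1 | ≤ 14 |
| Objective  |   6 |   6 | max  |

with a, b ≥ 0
Minimize: z = 8y1 + 12y2 + 6y3 + 7y4 + 14y5

Subject to:
  C1: -3y1 - y2 - 3y3 - y4 ≤ -6
  C2: -2y1 - 2y2 - y3 - y5 ≤ -6
  y1, y2, y3, y4, y5 ≥ 0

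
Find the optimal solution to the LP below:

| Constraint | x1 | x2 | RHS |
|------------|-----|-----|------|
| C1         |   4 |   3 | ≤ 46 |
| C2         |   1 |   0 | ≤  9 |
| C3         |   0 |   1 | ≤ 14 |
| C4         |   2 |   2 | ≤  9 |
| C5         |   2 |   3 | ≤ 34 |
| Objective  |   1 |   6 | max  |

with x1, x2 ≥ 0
x1 = 0, x2 = 4.5, z = 27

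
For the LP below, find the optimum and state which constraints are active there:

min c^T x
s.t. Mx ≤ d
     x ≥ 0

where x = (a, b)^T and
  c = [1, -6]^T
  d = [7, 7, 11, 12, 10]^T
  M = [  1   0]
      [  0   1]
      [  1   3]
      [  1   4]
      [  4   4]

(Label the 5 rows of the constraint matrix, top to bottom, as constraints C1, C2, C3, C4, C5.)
Optimal: a = 0, b = 2.5
Binding: C5, a ≥ 0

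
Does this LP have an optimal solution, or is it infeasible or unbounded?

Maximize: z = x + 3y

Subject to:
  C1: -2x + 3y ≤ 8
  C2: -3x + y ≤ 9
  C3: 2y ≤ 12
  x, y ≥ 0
Feasible point: (0, 0) satisfies every constraint, so the LP is feasible.
Direction d = (1, 0): for each constraint row a, a·d ≤ 0 —
  (-2)(1) + (3)(0) = -2 ≤ 0
  (-3)(1) + (1)(0) = -3 ≤ 0
  (0)(1) + (2)(0) = 0 ≤ 0
and d ≥ 0, so (0, 0) + t·d stays feasible for every t ≥ 0. Along this ray z = x + 3y changes by 1 per unit t, so z → +∞.

The LP is unbounded; z can be made arbitrarily large.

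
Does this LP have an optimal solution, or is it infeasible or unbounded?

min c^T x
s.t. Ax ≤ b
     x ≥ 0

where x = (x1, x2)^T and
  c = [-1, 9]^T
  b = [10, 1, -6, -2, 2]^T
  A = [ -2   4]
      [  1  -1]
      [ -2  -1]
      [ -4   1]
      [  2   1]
One constraint requires 2x1 + x2 ≤ 2, while the constraint -2x1 - x2 ≤ -6 is equivalent to 2x1 + x2 ≥ 6. Together they would need 6 ≤ 2x1 + x2 ≤ 2, which is impossible since 6 > 2. No point satisfies all constraints.

Infeasible: no point satisfies all constraints simultaneously.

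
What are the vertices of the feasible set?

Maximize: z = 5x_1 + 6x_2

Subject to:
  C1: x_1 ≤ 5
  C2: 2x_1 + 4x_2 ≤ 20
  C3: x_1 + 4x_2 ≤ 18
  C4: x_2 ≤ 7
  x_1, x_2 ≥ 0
Each vertex is the intersection of two constraint boundaries that also satisfies all remaining constraints:
  x_1 = 0 and x_2 = 0 → (0, 0)
  x_1 = 5 and x_2 = 0 → (5, 0)
  x_1 = 5 and 2x_1 + 4x_2 = 20 → (5, 2.5)
  2x_1 + 4x_2 = 20 and x_1 + 4x_2 = 18 → (2, 4)
  x_1 + 4x_2 = 18 and x_1 = 0 → (0, 4.5)

Vertices: (0, 0), (5, 0), (5, 2.5), (2, 4), (0, 4.5)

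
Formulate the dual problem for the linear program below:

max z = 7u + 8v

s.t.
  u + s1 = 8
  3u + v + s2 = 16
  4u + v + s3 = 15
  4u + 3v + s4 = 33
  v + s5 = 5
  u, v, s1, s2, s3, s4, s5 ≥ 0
Minimize: z = 8y1 + 16y2 + 15y3 + 33y4 + 5y5

Subject to:
  C1: -y1 - 3y2 - 4y3 - 4y4 ≤ -7
  C2: -y2 - y3 - 3y4 - y5 ≤ -8
  y1, y2, y3, y4, y5 ≥ 0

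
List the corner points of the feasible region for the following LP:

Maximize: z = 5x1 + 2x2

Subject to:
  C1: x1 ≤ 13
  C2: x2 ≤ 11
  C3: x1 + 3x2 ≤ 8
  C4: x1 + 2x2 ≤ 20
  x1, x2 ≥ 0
Each vertex is the intersection of two constraint boundaries that also satisfies all remaining constraints:
  x1 = 0 and x2 = 0 → (0, 0)
  x1 + 3x2 = 8 and x2 = 0 → (8, 0)
  x1 + 3x2 = 8 and x1 = 0 → (0, 2.667)

Vertices: (0, 0), (8, 0), (0, 2.667)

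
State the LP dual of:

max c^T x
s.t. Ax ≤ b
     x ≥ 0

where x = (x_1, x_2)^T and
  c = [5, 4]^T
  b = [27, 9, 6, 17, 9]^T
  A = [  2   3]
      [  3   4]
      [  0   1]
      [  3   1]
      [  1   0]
Minimize: z = 27y1 + 9y2 + 6y3 + 17y4 + 9y5

Subject to:
  C1: -2y1 - 3y2 - 3y4 - y5 ≤ -5
  C2: -3y1 - 4y2 - y3 - y4 ≤ -4
  y1, y2, y3, y4, y5 ≥ 0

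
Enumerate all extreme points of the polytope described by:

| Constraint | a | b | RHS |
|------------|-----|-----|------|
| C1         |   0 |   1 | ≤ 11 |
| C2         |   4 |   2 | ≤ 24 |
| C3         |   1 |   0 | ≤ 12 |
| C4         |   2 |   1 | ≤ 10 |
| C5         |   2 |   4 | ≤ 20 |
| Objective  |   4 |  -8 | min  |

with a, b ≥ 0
Each vertex is the intersection of two constraint boundaries that also satisfies all remaining constraints:
  a = 0 and b = 0 → (0, 0)
  2a + b = 10 and b = 0 → (5, 0)
  2a + b = 10 and 2a + 4b = 20 → (3.333, 3.333)
  2a + 4b = 20 and a = 0 → (0, 5)

Vertices: (0, 0), (5, 0), (3.333, 3.333), (0, 5)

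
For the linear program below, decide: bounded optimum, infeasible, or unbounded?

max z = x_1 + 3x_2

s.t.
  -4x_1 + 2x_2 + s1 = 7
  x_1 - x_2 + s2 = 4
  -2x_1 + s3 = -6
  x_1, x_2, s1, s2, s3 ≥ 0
Feasible point: (3, 0) satisfies every constraint, so the LP is feasible.
Direction d = (1, 1): for each constraint row a, a·d ≤ 0 —
  (-4)(1) + (2)(1) = -2 ≤ 0
  (1)(1) + (-1)(1) = 0 ≤ 0
  (-2)(1) + (0)(1) = -2 ≤ 0
and d ≥ 0, so (3, 0) + t·d stays feasible for every t ≥ 0. Along this ray z = x_1 + 3x_2 changes by 4 per unit t, so z → +∞.

The LP is unbounded; z can be made arbitrarily large.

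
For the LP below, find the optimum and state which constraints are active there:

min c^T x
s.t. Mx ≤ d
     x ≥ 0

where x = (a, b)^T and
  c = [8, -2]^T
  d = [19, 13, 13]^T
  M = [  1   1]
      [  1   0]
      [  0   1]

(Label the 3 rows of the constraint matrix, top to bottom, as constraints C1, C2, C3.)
Optimal: a = 0, b = 13
Binding: C3, a ≥ 0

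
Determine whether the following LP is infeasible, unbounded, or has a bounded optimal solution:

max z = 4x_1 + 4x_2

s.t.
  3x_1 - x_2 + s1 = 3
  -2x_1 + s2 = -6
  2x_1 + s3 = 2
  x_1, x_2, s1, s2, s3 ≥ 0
The row 2x_1 + s3 = 2 with s3 ≥ 0 requires 2x_1 ≤ 2, while the row -2x_1 + s2 = -6 with s2 ≥ 0 is equivalent to 2x_1 ≥ 6. Together they would need 6 ≤ 2x_1 ≤ 2, which is impossible since 6 > 2. No point satisfies all constraints.

The feasible region is empty; the LP is infeasible.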